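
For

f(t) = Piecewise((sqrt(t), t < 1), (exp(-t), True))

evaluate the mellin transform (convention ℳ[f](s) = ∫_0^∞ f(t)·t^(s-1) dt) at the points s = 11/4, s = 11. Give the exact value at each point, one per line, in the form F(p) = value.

along the cuts 1, ℳ[f](s) splits into 2 integrals
segment 0 to 1 holds sqrt(t); add its integral
segment [1, ∞) carries exp(-t); integrate it

F(11/4) = 4/13 + uppergamma(11/4, 1)
F(11) = 2/23 + 9864101*exp(-1)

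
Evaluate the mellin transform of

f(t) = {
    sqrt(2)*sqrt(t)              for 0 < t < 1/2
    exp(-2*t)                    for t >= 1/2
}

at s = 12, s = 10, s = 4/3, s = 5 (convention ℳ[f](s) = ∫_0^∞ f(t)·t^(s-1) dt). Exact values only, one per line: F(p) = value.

undo the common scale on t: sqrt(t) on [0, 1); exp(-t) on [1, ∞)
split f at 1/2: ℳ[f](s) collects 2 kernel integrals
the [0, 1/2) slice contributes ∫ sqrt(2)*sqrt(t)·t^(s-1) dt
piece [1/2, ∞): integrate exp(-2*t) against the kernel

F(12) = (E + 1356313900)*exp(-1)/51200
F(10) = (E + 10357305)*exp(-1)/10752
F(4/3) = 2**(2/3)*(11*uppergamma(4/3, 1) + 6)/44
F(5) = 1/176 + 65*exp(-1)/32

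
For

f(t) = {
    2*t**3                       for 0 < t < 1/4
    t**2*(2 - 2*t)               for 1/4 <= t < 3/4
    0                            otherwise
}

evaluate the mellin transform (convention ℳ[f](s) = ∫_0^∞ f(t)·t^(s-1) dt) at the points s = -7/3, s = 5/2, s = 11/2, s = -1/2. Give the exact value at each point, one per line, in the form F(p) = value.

back out the shared t-power: 2*t on [0, 1/4); 2 - 2*t on [1/4, 3/4)
strip the common scale on t: t on [0, 1/2); 2 - t on [1/2, 3/2)
treat the 2 regions marked off by 1/4 separately and sum
on [0, 1/4): add ∫ 2*t**3·t^(s-1) dt
on [1/4, 3/4) integrate f = t**2*(2 - 2*t) against the kernel

F(-7/3) = 2**(2/3)*(30 - 11*3**(2/3))/4
F(5/2) = -13/25344 + 153*sqrt(3)/5632
F(11/2) = -19/4177920 + 16767*sqrt(3)/2785280
F(-1/2) = -7/60 + 11*sqrt(3)/40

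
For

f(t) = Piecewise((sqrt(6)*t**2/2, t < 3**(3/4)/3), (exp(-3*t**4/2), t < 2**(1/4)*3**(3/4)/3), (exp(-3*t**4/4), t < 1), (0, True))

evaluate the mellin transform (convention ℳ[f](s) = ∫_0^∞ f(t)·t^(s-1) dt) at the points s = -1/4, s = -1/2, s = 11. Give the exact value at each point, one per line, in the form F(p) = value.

reversing the power substitution: sqrt(6)*t/2 on [0, sqrt(3)/3); exp(-3*t**2/2) on [sqrt(3)/3, sqrt(6)/3); exp(-3*t**2/4) on [sqrt(6)/3, 1)
strip the power substitution: sqrt(6)*sqrt(t)/2 on [0, 1/3); exp(-3*t/2) on [1/3, 2/3); exp(-3*t/4) on [2/3, 1)
invert the common scale on t to get sqrt(t) on [0, 1/2); exp(-t) on [1/2, 1); exp(-t/2) on [1, 3/2)
treat the 3 regions marked off by 3**(3/4)/3, 2**(1/4)*3**(3/4)/3 separately and sum
for t in [0, 3**(3/4)/3): the term is ∫ sqrt(6)*t**2/2·t^(s-1)
segment [3**(3/4)/3, 2**(1/4)*3**(3/4)/3) carries exp(-3*t**4/2); integrate it
for t in [2**(1/4)*3**(3/4)/3, 1): the term is ∫ exp(-3*t**4/4)·t^(s-1)

F(-1/4) = 3**(1/16)*(-7*2**(7/8)*uppergamma(-1/16, 3/4) - 7*2**(15/16)*uppergamma(-1/16, 1) + 7*2**(7/8)*uppergamma(-1/16, 1/2) + 7*2**(15/16)*uppergamma(-1/16, 1/2) + 16*sqrt(2))/56
F(-1/2) = 3**(1/8)*(-2**(3/4)*uppergamma(-1/8, 3/4)/8 - 2**(7/8)*uppergamma(-1/8, 1)/8 + 2**(3/4)*uppergamma(-1/8, 1/2)/8 + 2**(7/8)*uppergamma(-1/8, 1/2)/8 + sqrt(2)/3)
F(11) = 3**(1/4)*(-208*sqrt(2)*uppergamma(11/4, 3/4) - 26*2**(3/4)*uppergamma(11/4, 1) + sqrt(2) + 26*2**(3/4)*uppergamma(11/4, 1/2) + 208*sqrt(2)*uppergamma(11/4, 1/2))/702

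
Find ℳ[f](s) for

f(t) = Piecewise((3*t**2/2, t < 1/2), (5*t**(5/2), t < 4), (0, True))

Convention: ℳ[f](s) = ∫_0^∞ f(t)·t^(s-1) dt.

(2560*2**(2*s)*(s + 2) - 10*2**(1/2 - s)*(s + 2) + 3*(2*s + 5)/2**s)/(8*(s + 2)*(2*s + 5))
  Re(s) > -2

decompose at 1/2; ℳ[f](s) sums the 2 pieces' integrals
over [0, 1/2), the kernel integral of 3*t**2/2 enters the sum
the [1/2, 4) slice contributes ∫ 5*t**(5/2)·t^(s-1) dt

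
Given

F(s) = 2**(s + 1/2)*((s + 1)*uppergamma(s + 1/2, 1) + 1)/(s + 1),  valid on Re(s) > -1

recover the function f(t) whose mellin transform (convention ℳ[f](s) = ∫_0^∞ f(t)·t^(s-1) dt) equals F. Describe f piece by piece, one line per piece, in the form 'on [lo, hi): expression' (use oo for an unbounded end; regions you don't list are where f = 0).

strip the shared t-power: sqrt(2)*sqrt(t)/2 on [0, 2); exp(-t/2) on [2, ∞)
remove the common scale on t first: sqrt(t) on [0, 1); exp(-t) on [1, ∞)
slice at 2, transform all 2 pieces, and sum them
[0, 2) adds the kernel integral of sqrt(2)*t/2
on [2, ∞): add ∫ sqrt(t)*exp(-t/2)·t^(s-1) dt

on [0, 2): sqrt(2)*t/2
on [2, oo): sqrt(t)*exp(-t/2)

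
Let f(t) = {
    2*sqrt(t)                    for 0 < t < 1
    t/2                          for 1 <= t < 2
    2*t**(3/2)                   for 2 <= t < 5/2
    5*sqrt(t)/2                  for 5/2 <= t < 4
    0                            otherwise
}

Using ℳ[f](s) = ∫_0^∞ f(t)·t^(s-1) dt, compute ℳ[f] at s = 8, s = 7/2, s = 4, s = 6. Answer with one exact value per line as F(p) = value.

slice at 1, 2, 5/2, transform all 4 pieces, and sum them
the [0, 1) slice contributes ∫ 2*sqrt(t)·t^(s-1) dt
on [1, 2): add ∫ t/2·t^(s-1) dt
∫ over [2, 5/2) of 2*t**(3/2)·t^(s-1) joins the sum
[5/2, 4) adds the kernel integral of 5*sqrt(t)/2

F(8) = -2048*sqrt(2)/19 + 29296875*sqrt(10)/165376 + 11805239/306
F(7/2) = 16*sqrt(2)/9 + 934487/5760
F(4) = -128*sqrt(2)/11 + 21875*sqrt(10)/3168 + 25919/90
F(6) = -512*sqrt(2)/15 + 171875*sqrt(10)/4992 + 575147/182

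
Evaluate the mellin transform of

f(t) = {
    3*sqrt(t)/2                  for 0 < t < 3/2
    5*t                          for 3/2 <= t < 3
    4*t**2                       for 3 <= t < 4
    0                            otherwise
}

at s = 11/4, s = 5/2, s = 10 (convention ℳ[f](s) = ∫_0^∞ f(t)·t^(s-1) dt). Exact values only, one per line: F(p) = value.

F(11/4) = -612*3**(3/4)/19 - 9*2**(1/4)*3**(3/4)/4 + 81*2**(3/4)*3**(1/4)/104 + 8192*sqrt(2)/19
F(5/2) = -234*sqrt(3)/7 - 135*sqrt(6)/56 + 65779/144
F(10) = 59049*sqrt(6)/14336 + 371424117835/67584

the 3 pieces separated at 3/2, 3 each add one integral
segment [0, 3/2) carries 3*sqrt(t)/2; integrate it
the [3/2, 3) slice contributes ∫ 5*t·t^(s-1) dt
between 3 and 4 the integrand is 4*t**2·t^(s-1)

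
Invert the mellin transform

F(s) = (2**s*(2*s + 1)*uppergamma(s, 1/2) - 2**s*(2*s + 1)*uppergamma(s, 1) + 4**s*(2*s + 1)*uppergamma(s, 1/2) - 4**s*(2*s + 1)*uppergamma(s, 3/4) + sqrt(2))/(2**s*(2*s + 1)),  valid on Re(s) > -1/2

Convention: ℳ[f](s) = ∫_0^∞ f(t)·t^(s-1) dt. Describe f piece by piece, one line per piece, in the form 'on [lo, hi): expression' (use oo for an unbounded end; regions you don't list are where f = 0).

on [0, 1/2): sqrt(t)
on [1/2, 1): exp(-t)
on [1, 3/2): exp(-t/2)

f breaks at 1/2, 1 into 3 integrals to sum
the [0, 1/2) slice contributes ∫ sqrt(t)·t^(s-1) dt
on [1/2, 1): add ∫ exp(-t)·t^(s-1) dt
[1, 3/2) adds the kernel integral of exp(-t/2)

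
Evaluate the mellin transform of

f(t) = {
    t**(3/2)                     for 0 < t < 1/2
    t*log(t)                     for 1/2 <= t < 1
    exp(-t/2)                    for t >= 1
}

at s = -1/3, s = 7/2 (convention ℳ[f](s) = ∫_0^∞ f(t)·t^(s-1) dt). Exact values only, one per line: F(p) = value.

summing 3 kernel integrals split by 1/2, 1 yields ℳ[f](s)
over [0, 1/2), the kernel integral of t**(3/2) enters the sum
between 1/2 and 1 the integrand is t*log(t)·t^(s-1)
[1, ∞) adds the kernel integral of exp(-t/2)

F(-1/3) = 2**(1/3)*(-63*2**(2/3) + 12*sqrt(2) + 28*2**(1/3)*uppergamma(-1/3, 1/2) + 42*log(2) + 63)/56
F(7/2) = -559/12960 + sqrt(2)/648 + sqrt(2)*log(2)/144 + 15*sqrt(2)*sqrt(pi)*erfc(sqrt(2)/2) + 42*exp(-1/2)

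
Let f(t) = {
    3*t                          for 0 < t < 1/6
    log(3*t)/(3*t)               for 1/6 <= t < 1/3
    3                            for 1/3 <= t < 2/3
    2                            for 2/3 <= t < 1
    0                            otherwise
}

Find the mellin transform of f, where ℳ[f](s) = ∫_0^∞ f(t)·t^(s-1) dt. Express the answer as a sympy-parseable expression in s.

(2*2**(2*s)*(s + 1)*(s**2 - 2*s + 1) - 2*2**s*s*(s + 1) - 6*2**s*(s + 1)*(s**2 - 2*s + 1) + 4*6**s*(s + 1)*(s**2 - 2*s + 1) + 4*s**2*(s + 1)*log(2) - 4*s*(s + 1)*log(2) + 4*s*(s + 1) + s*(s**2 - 2*s + 1))/(2*6**s*s*(s + 1)*(s**2 - 2*s + 1))
  Re(s) > -1

peel off the common scale on t: t on [0, 1/2); log(t)/t on [1/2, 1); 3 on [1, 2); …
the 4 pieces separated at 1/6, 1/3, 2/3 each add one integral
for t in [0, 1/6): the term is ∫ 3*t·t^(s-1)
piece [1/6, 1/3): integrate log(3*t)/(3*t) against the kernel
over [1/3, 2/3), the kernel integral of 3 enters the sum
segment [2/3, 1) carries 2; integrate it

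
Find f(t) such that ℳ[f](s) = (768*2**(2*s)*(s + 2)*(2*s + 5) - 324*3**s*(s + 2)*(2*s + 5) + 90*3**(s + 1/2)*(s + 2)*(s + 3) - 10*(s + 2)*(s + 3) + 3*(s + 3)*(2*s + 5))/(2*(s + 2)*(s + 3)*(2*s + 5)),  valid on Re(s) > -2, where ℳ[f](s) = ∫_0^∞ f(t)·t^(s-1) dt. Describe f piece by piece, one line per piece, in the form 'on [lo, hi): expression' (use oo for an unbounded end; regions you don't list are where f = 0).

linearity at 1, 3 turns ℳ[f](s) into 3 summed integrals
on [0, 1): add ∫ 3*t**2/2·t^(s-1) dt
segment [1, 3) carries 5*t**(5/2)/2; integrate it
∫ over [3, 4) of 6*t**3·t^(s-1) joins the sum

on [0, 1): 3*t**2/2
on [1, 3): 5*t**(5/2)/2
on [3, 4): 6*t**3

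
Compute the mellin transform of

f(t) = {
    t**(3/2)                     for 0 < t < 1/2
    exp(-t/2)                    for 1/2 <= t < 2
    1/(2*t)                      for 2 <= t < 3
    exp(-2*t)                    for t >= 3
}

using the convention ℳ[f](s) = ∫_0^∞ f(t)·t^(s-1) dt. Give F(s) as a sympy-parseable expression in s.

summing 4 kernel integrals split by 1/2, 2, 3 yields ℳ[f](s)
the [0, 1/2) slice contributes ∫ t**(3/2)·t^(s-1) dt
for t in [1/2, 2): the term is ∫ exp(-t/2)·t^(s-1)
on [2, 3): add ∫ 1/(2*t)·t^(s-1) dt
on [3, ∞): add ∫ exp(-2*t)·t^(s-1) dt

(12*24**s*(s - 1)*(2*s + 3)*uppergamma(s, 1/4) - 12*24**s*(s - 1)*(2*s + 3)*uppergamma(s, 1) - 3*24**s*(2*s + 3) + 2*36**s*(2*s + 3) + 12*6**s*(s - 1)*(2*s + 3)*uppergamma(s, 6) + 6*sqrt(2)*6**s*(s - 1))/(12*12**s*(s - 1)*(2*s + 3))
  Re(s) > -3/2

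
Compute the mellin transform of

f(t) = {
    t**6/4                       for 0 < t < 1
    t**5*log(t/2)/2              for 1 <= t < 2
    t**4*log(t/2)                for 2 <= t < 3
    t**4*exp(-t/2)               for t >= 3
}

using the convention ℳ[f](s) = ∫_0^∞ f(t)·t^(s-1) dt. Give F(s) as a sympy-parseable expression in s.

reversing the shared t-power: t**4/4 on [0, 1); t**3*log(t/2)/2 on [1, 2); t**2*log(t/2) on [2, 3); …
back out the shared t-power: t**2/4 on [0, 1); t*log(t/2)/2 on [1, 2); log(t/2) on [2, 3); …
the common scale on t comes off first: t**2 on [0, 1/2); t*log(t) on [1/2, 1); log(t) on [1, 3/2); …
integrate the 4 segments split at 1, 2, 3, then add the results
on [0, 1): add ∫ t**6/4·t^(s-1) dt
over [1, 2), the kernel integral of t**5*log(t/2)/2 enters the sum
for t in [2, 3): the term is ∫ t**4*log(t/2)·t^(s-1)
over [3, ∞), the kernel integral of t**4*exp(-t/2) enters the sum

(4*2**(s + 4)*(s + 4)**2*(s + 6)*(2*s + (s + 4)**2 + 9)*uppergamma(s + 4, 3/2) - 4*2**(s + 4)*(s + 4)**2*(s + 6) + 4*2**(s + 4)*(s + 6)*(2*s + (s + 4)**2 + 9) - 4*3**(s + 4)*(s + 4)*(s + 6)*(2*s + (s + 4)**2 + 9)*log(2) + 4*3**(s + 4)*(s + 4)*(s + 6)*(2*s + (s + 4)**2 + 9)*log(3) - 4*3**(s + 4)*(s + 6)*(2*s + (s + 4)**2 + 9) + 2*(s + 4)**3*(s + 6)*log(2) + 2*(s + 4)**2*(s + 6)*log(2) + 2*(s + 4)**2*(s + 6) + (s + 4)**2*(2*s + (s + 4)**2 + 9))/(4*(s + 4)**2*(s + 6)*(2*s + (s + 4)**2 + 9))
  Re(s) > -6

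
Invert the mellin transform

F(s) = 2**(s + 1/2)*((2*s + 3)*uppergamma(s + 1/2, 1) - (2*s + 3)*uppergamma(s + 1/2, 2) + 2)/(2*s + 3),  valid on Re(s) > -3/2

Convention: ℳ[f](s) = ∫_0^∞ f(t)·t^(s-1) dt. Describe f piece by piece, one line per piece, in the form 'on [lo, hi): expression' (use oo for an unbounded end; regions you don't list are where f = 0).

reversing the shared t-power: t/2 on [0, 2); exp(-t/2) on [2, 4)
undo the common scale on t: t on [0, 1); exp(-t) on [1, 2)
decompose at 2; ℳ[f](s) sums the 2 pieces' integrals
over [0, 2), the kernel integral of t**(3/2)/2 enters the sum
piece [2, 4): integrate sqrt(t)*exp(-t/2) against the kernel

on [0, 2): t**(3/2)/2
on [2, 4): sqrt(t)*exp(-t/2)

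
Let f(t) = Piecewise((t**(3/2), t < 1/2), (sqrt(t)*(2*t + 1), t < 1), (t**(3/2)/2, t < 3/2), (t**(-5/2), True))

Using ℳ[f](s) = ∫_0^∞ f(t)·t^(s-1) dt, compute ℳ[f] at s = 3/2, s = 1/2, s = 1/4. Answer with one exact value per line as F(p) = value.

remove the shared t-power first: t on [0, 1/2); 2*t + 1 on [1/2, 1); t/2 on [1, 3/2); …
the 4 pieces separated at 1/2, 1, 3/2 each add one integral
[0, 1/2) adds the kernel integral of t**(3/2)
on [1/2, 1) integrate f = sqrt(t)*(2*t + 1) against the kernel
the [1, 3/2) slice contributes ∫ t**(3/2)/2·t^(s-1) dt
∫ over [3/2, ∞) of t**(-5/2)·t^(s-1) joins the sum

F(3/2) = 33/16
F(1/2) = 275/144
F(1/4) = 2**(1/4)*(-2754 + 953*3**(3/4) + 3726*2**(3/4))/3402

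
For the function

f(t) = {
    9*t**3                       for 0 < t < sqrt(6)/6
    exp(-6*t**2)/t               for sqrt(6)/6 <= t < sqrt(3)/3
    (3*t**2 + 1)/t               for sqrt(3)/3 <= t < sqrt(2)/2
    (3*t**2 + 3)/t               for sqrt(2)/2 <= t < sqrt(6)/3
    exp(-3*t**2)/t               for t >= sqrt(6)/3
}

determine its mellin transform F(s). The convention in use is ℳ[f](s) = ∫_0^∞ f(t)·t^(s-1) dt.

6**(1/2 - s/2)*(30*2**s*(s - 1)*(s + 3) + 36*2**s*(s + 3) + 3*2**(s/2 + 1/2)*(s - 1)*(s + 1)*(s + 3)*uppergamma(s/2 - 1/2, 2) - 12*2**(s/2 + 1/2)*(s - 1)*(s + 3) - 12*2**(s/2 + 1/2)*(s + 3) - 8*3**(s/2 + 1/2)*(s - 1)*(s + 3) - 16*3**(s/2 + 1/2)*(s + 3) + 6*(s - 1)*(s + 1)*(s + 3)*uppergamma(s/2 - 1/2, 1) - 6*(s - 1)*(s + 1)*(s + 3)*uppergamma(s/2 - 1/2, 2) + 3*(s - 1)*(s + 1))/(12*(s - 1)*(s + 1)*(s + 3))
  Re(s) > -3

the shared t-power comes off first: 9*t**4 on [0, sqrt(6)/6); exp(-6*t**2) on [sqrt(6)/6, sqrt(3)/3); 3*t**2 + 1 on [sqrt(3)/3, sqrt(2)/2); …
undo the power substitution: 9*t**2 on [0, 1/6); exp(-6*t) on [1/6, 1/3); 3*t + 1 on [1/3, 1/2); …
peel off the common scale on t: t**2 on [0, 1/2); exp(-2*t) on [1/2, 1); t + 1 on [1, 3/2); …
the 5 pieces separated at sqrt(6)/6, sqrt(3)/3, sqrt(2)/2, sqrt(6)/3 each add one integral
segment [0, sqrt(6)/6) carries 9*t**3; integrate it
∫ over [sqrt(6)/6, sqrt(3)/3) of exp(-6*t**2)/t·t^(s-1) joins the sum
over [sqrt(3)/3, sqrt(2)/2), the kernel integral of (3*t**2 + 1)/t enters the sum
on [sqrt(2)/2, sqrt(6)/3): add ∫ (3*t**2 + 3)/t·t^(s-1) dt
on [sqrt(6)/3, ∞) integrate f = exp(-3*t**2)/t against the kernel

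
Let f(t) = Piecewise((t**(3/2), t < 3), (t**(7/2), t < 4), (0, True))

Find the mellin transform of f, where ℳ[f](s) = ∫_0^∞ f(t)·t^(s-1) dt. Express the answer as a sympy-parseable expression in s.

8*(64*2**(2*s)*s + 96*2**(2*s) - 12*3**(s + 1/2)*s - 15*3**(s + 1/2))/(4*s**2 + 20*s + 21)
  Re(s) > -3/2

summing 2 kernel integrals split by 3 yields ℳ[f](s)
segment [0, 3) carries t**(3/2); integrate it
the [3, 4) slice contributes ∫ t**(7/2)·t^(s-1) dt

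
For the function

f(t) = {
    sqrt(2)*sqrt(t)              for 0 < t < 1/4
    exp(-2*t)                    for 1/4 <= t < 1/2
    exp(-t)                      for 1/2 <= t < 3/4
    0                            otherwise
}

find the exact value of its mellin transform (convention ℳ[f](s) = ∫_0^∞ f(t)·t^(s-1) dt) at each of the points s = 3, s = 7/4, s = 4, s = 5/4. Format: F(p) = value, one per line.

F(3) = -65*exp(-3/4)/16 - 5*exp(-1)/8 + sqrt(2)/448 + 117*exp(-1/2)/32
F(7/4) = -uppergamma(7/4, 3/4) - 2**(1/4)*uppergamma(7/4, 1)/4 + 1/36 + 2**(1/4)*uppergamma(7/4, 1/2)/4 + uppergamma(7/4, 1/2)
F(4) = -807*exp(-3/4)/64 - exp(-1) + sqrt(2)/2304 + 1343*exp(-1/2)/128
F(5/4) = -uppergamma(5/4, 3/4) - 2**(3/4)*uppergamma(5/4, 1)/4 + 1/14 + 2**(3/4)*uppergamma(5/4, 1/2)/4 + uppergamma(5/4, 1/2)

peel off the common scale on t: sqrt(t) on [0, 1/2); exp(-t) on [1/2, 1); exp(-t/2) on [1, 3/2)
split f at 1/4, 1/2: ℳ[f](s) collects 3 kernel integrals
on [0, 1/4) integrate f = sqrt(2)*sqrt(t) against the kernel
∫ over [1/4, 1/2) of exp(-2*t)·t^(s-1) joins the sum
segment [1/2, 3/4) carries exp(-t); integrate it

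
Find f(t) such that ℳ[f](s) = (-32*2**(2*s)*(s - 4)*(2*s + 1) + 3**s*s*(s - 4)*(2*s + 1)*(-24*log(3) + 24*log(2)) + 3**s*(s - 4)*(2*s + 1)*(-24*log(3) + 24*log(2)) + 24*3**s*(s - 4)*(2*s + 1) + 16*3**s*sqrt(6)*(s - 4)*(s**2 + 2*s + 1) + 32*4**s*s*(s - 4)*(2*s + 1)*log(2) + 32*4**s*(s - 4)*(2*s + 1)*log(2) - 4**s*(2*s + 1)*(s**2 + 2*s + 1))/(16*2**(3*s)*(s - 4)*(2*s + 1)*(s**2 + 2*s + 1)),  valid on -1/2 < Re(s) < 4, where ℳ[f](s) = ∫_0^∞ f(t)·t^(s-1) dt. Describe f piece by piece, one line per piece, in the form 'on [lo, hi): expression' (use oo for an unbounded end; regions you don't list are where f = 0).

invert the common scale on t to get sqrt(2)*sqrt(t) on [0, 3/4); 2*t*log(2*t) on [3/4, 1); 1/(16*t**4) on [1, ∞)
strip the common scale on t: sqrt(t) on [0, 3/2); t*log(t) on [3/2, 2); t**(-4) on [2, ∞)
breakpoints 3/8, 1/2: one integral from each of the 3 segments
on [0, 3/8): add ∫ 2*sqrt(t)·t^(s-1) dt
piece [3/8, 1/2): integrate 4*t*log(4*t) against the kernel
[1/2, ∞) adds the kernel integral of 1/(256*t**4)

on [0, 3/8): 2*sqrt(t)
on [3/8, 1/2): 4*t*log(4*t)
on [1/2, oo): 1/(256*t**4)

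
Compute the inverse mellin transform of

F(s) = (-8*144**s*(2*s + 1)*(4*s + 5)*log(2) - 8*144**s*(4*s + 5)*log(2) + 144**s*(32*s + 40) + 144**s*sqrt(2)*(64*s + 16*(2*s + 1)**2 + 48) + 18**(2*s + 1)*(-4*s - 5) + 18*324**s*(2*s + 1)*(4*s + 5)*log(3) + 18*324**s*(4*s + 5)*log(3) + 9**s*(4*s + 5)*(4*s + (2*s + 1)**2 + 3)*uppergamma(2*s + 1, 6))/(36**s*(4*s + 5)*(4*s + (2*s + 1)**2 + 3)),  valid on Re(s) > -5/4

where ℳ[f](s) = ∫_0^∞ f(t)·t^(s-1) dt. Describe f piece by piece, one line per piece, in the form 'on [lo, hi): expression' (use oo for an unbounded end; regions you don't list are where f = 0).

on [0, 4): t**(5/4)
on [4, 9): t*log(sqrt(t))
on [9, oo): sqrt(t)*exp(-2*sqrt(t))

peel off the power substitution: t**(5/2) on [0, 2); t**2*log(t) on [2, 3); t*exp(-2*t) on [3, ∞)
undo the shared t-power: t**(7/2) on [0, 2); t**3*log(t) on [2, 3); t**2*exp(-2*t) on [3, ∞)
back out the shared t-power: t**(3/2) on [0, 2); t*log(t) on [2, 3); exp(-2*t) on [3, ∞)
cuts at 4, 9: linearity sums the 3 kernel integrals
∫ t**(5/4)·t^(s-1) over [0, 4)
over [4, 9), the kernel integral of t*log(sqrt(t)) enters the sum
segment [9, ∞) carries sqrt(t)*exp(-2*sqrt(t)); integrate it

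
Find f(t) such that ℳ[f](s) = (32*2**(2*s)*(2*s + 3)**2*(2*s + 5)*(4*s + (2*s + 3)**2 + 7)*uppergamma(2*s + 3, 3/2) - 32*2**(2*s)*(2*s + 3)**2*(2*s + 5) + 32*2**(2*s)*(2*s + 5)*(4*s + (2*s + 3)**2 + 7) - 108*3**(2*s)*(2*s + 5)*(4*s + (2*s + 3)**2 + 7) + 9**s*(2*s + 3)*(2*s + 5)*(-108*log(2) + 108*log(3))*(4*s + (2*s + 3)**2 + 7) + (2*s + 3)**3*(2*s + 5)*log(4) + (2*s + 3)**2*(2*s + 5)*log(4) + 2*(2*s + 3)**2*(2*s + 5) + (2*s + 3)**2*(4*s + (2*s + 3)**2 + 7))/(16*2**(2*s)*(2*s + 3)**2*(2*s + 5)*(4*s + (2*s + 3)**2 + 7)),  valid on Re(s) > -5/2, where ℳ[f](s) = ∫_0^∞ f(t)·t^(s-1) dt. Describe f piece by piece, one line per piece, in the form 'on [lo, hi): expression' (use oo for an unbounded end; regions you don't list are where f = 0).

undo the shared t-power: t**(3/2) on [0, 1/4); t*log(sqrt(t)) on [1/4, 1); sqrt(t)*log(sqrt(t)) on [1, 9/4); …
undo the power substitution: t**3 on [0, 1/2); t**2*log(t) on [1/2, 1); t*log(t) on [1, 3/2); …
back out the shared t-power: t**2 on [0, 1/2); t*log(t) on [1/2, 1); log(t) on [1, 3/2); …
breakpoints 1/4, 1, 9/4: one integral from each of the 4 segments
between 0 and 1/4 the integrand is t**(5/2)·t^(s-1)
segment [1/4, 1) carries t**2*log(sqrt(t)); integrate it
the [1, 9/4) slice contributes ∫ t**(3/2)*log(sqrt(t))·t^(s-1) dt
segment 9/4 to ∞ holds t**(3/2)*exp(-sqrt(t)); add its integral

on [0, 1/4): t**(5/2)
on [1/4, 1): t**2*log(sqrt(t))
on [1, 9/4): t**(3/2)*log(sqrt(t))
on [9/4, oo): t**(3/2)*exp(-sqrt(t))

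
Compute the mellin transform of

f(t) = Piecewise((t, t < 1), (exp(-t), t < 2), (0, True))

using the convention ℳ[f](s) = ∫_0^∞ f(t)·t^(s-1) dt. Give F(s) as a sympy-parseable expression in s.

((s + 1)*uppergamma(s, 1) - (s + 1)*uppergamma(s, 2) + 1)/(s + 1)
  Re(s) > -1

f breaks at 1 into 2 integrals to sum
[0, 1) adds the kernel integral of t
over [1, 2), the kernel integral of exp(-t) enters the sum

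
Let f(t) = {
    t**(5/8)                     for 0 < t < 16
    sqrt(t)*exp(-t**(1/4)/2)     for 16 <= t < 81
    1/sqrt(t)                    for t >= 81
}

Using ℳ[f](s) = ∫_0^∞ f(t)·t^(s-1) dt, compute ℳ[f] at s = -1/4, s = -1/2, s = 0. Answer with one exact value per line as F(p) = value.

the shared t-power comes off first: t**(1/8) on [0, 16); exp(-t**(1/4)/2) on [16, 81); 1/t on [81, ∞)
remove the power substitution first: t**(1/4) on [0, 4); exp(-sqrt(t)/2) on [4, 9); t**(-2) on [9, ∞)
strip the power substitution: sqrt(t) on [0, 2); exp(-t/2) on [2, 3); t**(-4) on [3, ∞)
the 3 pieces separated at 16, 81 each add one integral
piece [0, 16): integrate t**(5/8) against the kernel
for t in [16, 81): the term is ∫ sqrt(t)*exp(-t**(1/4)/2)·t^(s-1)
between 81 and ∞ the integrand is 1/sqrt(t)·t^(s-1)

F(-1/4) = -8*exp(-3/2) + 4/81 + 8*exp(-1) + 16*sqrt(2)/3
F(-1/2) = 4*Ei(-3/2) + 1/81 - 4*Ei(-1) + 8*sqrt(2)
F(0) = -40*exp(-3/2) + 2/9 + 32*sqrt(2)/5 + 32*exp(-1)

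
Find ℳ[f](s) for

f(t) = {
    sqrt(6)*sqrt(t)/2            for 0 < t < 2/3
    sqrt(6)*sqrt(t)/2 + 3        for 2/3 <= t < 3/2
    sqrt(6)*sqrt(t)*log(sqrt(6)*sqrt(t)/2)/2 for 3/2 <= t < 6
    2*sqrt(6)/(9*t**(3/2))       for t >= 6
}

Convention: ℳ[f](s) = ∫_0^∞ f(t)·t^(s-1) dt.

(-324*2**(2*s)*s*(2*s - 3)*(4*s**2 + 4*s + 1) - 162*2**(2*s)*(2*s - 3)*(4*s**2 + 4*s + 1) - 324*3**(2*s)*s**2*(2*s - 3)*(2*s + 1)*log(3) + 324*3**(2*s)*s**2*(2*s - 3)*(2*s + 1)*log(2) - 162*3**(2*s)*s*(2*s - 3)*(2*s + 1)*log(3) + 162*3**(2*s)*s*(2*s - 3)*(2*s + 1)*log(2) + 162*3**(2*s)*s*(2*s - 3)*(2*s + 1) + 486*3**(2*s)*s*(2*s - 3)*(4*s**2 + 4*s + 1) + 162*3**(2*s)*(2*s - 3)*(4*s**2 + 4*s + 1) + 648*6**(2*s)*s**2*(2*s - 3)*(2*s + 1)*log(3) - 324*6**(2*s)*s*(2*s - 3)*(2*s + 1) + 324*6**(2*s)*s*(2*s - 3)*(2*s + 1)*log(3) - 4*6**(2*s)*s*(2*s + 1)*(4*s**2 + 4*s + 1))/(54*2**(2*s)*(3/2)**s*s*(2*s - 3)*(2*s + 1)*(4*s**2 + 4*s + 1))
  -1/2 < Re(s) < 3/2

invert the common scale on t to get sqrt(t) on [0, 1); sqrt(t) + 3 on [1, 9/4); sqrt(t)*log(sqrt(t)) on [9/4, 9); …
undo the power substitution: t on [0, 1); t + 3 on [1, 3/2); t*log(t) on [3/2, 3); …
cuts at 2/3, 3/2, 6: linearity sums the 4 kernel integrals
on [0, 2/3) integrate f = sqrt(6)*sqrt(t)/2 against the kernel
on [2/3, 3/2): add ∫ (sqrt(6)*sqrt(t)/2 + 3)·t^(s-1) dt
∫ over [3/2, 6) of sqrt(6)*sqrt(t)*log(sqrt(6)*sqrt(t)/2)/2·t^(s-1) joins the sum
on [6, ∞) integrate f = 2*sqrt(6)/(9*t**(3/2)) against the kernel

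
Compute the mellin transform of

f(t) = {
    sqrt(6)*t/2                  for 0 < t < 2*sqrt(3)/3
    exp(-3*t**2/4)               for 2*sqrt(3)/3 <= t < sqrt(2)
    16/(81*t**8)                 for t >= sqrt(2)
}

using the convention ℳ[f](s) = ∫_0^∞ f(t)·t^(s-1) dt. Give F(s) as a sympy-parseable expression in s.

back out the power substitution: sqrt(6)*sqrt(t)/2 on [0, 4/3); exp(-3*t/4) on [4/3, 2); 16/(81*t**4) on [2, ∞)
invert the common scale on t to get sqrt(t) on [0, 2); exp(-t/2) on [2, 3); t**(-4) on [3, ∞)
linearity at 2*sqrt(3)/3, sqrt(2) turns ℳ[f](s) into 3 summed integrals
between 0 and 2*sqrt(3)/3 the integrand is sqrt(6)*t/2·t^(s-1)
on [2*sqrt(3)/3, sqrt(2)): add ∫ exp(-3*t**2/4)·t^(s-1) dt
on [sqrt(2), ∞): add ∫ 16/(81*t**8)·t^(s-1) dt

2**(s/2)*(sqrt(3)/3)**s*(2**(s/2)*(s - 8)*(s + 1)*uppergamma(s/2, 1) - 2**(s/2)*(s - 8)*(s + 1)*uppergamma(s/2, 3/2) + 2*2**(s/2 + 1/2)*(s - 8) - 2*3**(s/2)*(s + 1)/81)/(2*(s - 8)*(s + 1))
  -1 < Re(s) < 8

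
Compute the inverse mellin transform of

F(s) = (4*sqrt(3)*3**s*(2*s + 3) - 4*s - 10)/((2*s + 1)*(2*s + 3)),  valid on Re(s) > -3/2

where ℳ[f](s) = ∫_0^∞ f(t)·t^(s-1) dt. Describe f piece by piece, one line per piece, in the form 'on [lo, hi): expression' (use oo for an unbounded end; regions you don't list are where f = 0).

linearity at 1 turns ℳ[f](s) into 2 summed integrals
the [0, 1) slice contributes ∫ t**(3/2)·t^(s-1) dt
on [1, 3): add ∫ 2*sqrt(t)·t^(s-1) dt

on [0, 1): t**(3/2)
on [1, 3): 2*sqrt(t)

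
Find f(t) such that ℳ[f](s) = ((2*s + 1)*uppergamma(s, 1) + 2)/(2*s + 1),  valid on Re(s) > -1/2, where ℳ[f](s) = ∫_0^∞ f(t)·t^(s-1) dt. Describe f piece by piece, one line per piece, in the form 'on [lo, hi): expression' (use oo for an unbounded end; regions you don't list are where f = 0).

f breaks at 1 into 2 integrals to sum
segment [0, 1) carries sqrt(t); integrate it
∫ over [1, ∞) of exp(-t)·t^(s-1) joins the sum

on [0, 1): sqrt(t)
on [1, oo): exp(-t)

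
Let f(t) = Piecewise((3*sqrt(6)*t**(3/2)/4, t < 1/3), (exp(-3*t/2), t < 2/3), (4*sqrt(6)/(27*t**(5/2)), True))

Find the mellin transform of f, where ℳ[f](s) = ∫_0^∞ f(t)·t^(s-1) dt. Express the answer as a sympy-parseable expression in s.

undo the common scale on t: t**(3/2) on [0, 1/2); exp(-t) on [1/2, 1); t**(-5/2) on [1, ∞)
slice at 1/3, 2/3, transform all 3 pieces, and sum them
between 0 and 1/3 the integrand is 3*sqrt(6)*t**(3/2)/4·t^(s-1)
over [1/3, 2/3), the kernel integral of exp(-3*t/2) enters the sum
segment [2/3, ∞) carries 4*sqrt(6)/(27*t**(5/2)); integrate it

(2*2**s*(2*s - 5)*(2*s + 3)*uppergamma(s, 1/2) - 2*2**s*(2*s - 5)*(2*s + 3)*uppergamma(s, 1) - 4*2**s*(2*s + 3) + sqrt(2)*(2*s - 5))/(2*3**s*(2*s - 5)*(2*s + 3))
  -3/2 < Re(s) < 5/2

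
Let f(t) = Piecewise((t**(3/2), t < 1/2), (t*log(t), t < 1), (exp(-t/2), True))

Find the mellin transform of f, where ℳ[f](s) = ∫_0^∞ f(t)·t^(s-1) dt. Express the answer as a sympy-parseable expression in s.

(2*2**(2*s)*(2*s + 3)*(s**2 + 2*s + 1)*uppergamma(s, 1/2) - 2*2**s*(2*s + 3) + s*(2*s + 3)*log(2) + 2*s + (2*s + 3)*log(2) + sqrt(2)*(s**2 + 2*s + 1) + 3)/(2*2**s*(2*s + 3)*(s**2 + 2*s + 1))
  Re(s) > -3/2

integrate the 3 segments split at 1/2, 1, then add the results
over [0, 1/2), the kernel integral of t**(3/2) enters the sum
for t in [1/2, 1): the term is ∫ t*log(t)·t^(s-1)
over [1, ∞), the kernel integral of exp(-t/2) enters the sum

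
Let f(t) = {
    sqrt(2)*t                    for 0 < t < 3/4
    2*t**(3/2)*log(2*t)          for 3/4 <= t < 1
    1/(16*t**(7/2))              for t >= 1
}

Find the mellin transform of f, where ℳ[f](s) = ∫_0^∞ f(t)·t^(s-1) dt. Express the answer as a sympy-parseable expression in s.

(-64*2**(2*s)*(s + 1)*(2*s - 7) + 3**(s + 1/2)*(s + 1)*(2*s - 7)*(2*s + 1)*(-12*log(3) + 12*log(2)) + 3**(s + 1/2)*(s + 1)*(2*s - 7)*(-24*log(3) + 24*log(2)) + 24*3**(s + 1/2)*(s + 1)*(2*s - 7) + 2*3**(s + 1/2)*sqrt(6)*(2*s - 7)*(8*s + (2*s + 1)**2 + 8) + 32*4**s*(s + 1)*(2*s - 7)*(2*s + 1)*log(2) + 64*4**s*(s + 1)*(2*s - 7)*log(2) - 4**s*(s + 1)*(8*s + (2*s + 1)**2 + 8))/(8*2**(2*s)*(s + 1)*(2*s - 7)*(8*s + (2*s + 1)**2 + 8))
  -1 < Re(s) < 7/2

peel off the shared t-power: sqrt(2)*sqrt(t) on [0, 3/4); 2*t*log(2*t) on [3/4, 1); 1/(16*t**4) on [1, ∞)
remove the common scale on t first: sqrt(t) on [0, 3/2); t*log(t) on [3/2, 2); t**(-4) on [2, ∞)
decompose at 3/4, 1; ℳ[f](s) sums the 3 pieces' integrals
[0, 3/4) adds the kernel integral of sqrt(2)*t
segment [3/4, 1) carries 2*t**(3/2)*log(2*t); integrate it
on [1, ∞) integrate f = 1/(16*t**(7/2)) against the kernel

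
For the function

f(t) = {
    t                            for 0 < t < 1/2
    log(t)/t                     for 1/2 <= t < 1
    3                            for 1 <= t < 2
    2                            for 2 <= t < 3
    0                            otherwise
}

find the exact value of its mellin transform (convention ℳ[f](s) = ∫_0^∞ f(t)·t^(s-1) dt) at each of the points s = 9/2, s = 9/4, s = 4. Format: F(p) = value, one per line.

F(9/2) = sqrt(2)*(-58080*sqrt(2) + 2772*log(2) + 553169 + 2794176*sqrt(6))/155232
F(9/4) = 2**(3/4)*(-11544*2**(1/4) + 2340*log(2) + 2097 + 10400*sqrt(2) + 46800*6**(1/4))/11700
F(4) = log(2)/24 + 62869/1440

integrate the 4 segments split at 1/2, 1, 2, then add the results
for t in [0, 1/2): the term is ∫ t·t^(s-1)
piece [1/2, 1): integrate log(t)/t against the kernel
∫ 3·t^(s-1) over [1, 2)
piece [2, 3): integrate 2 against the kernel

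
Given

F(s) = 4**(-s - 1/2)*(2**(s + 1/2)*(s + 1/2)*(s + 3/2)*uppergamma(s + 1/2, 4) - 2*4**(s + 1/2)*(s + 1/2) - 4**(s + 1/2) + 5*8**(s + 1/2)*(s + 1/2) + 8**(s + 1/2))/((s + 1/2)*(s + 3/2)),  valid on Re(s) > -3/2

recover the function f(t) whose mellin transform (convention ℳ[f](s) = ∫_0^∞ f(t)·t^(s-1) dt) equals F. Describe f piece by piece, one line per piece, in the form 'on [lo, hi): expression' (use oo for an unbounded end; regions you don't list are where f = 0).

on [0, 1): t**(3/2)
on [1, 2): sqrt(t)*(2*t + 1)
on [2, oo): sqrt(t)*exp(-2*t)

the shared t-power comes off first: t on [0, 1); 2*t + 1 on [1, 2); exp(-2*t) on [2, ∞)
treat the 3 regions marked off by 1, 2 separately and sum
for t in [0, 1): the term is ∫ t**(3/2)·t^(s-1)
the [1, 2) slice contributes ∫ sqrt(t)*(2*t + 1)·t^(s-1) dt
∫ over [2, ∞) of sqrt(t)*exp(-2*t)·t^(s-1) joins the sum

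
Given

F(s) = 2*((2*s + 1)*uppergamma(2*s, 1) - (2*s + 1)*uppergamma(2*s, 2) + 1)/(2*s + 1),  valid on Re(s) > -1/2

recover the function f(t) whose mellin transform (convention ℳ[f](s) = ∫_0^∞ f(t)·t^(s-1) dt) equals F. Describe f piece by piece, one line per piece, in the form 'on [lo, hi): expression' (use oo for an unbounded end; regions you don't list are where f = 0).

invert the power substitution to get t on [0, 1); exp(-t) on [1, 2)
slice at 1, transform all 2 pieces, and sum them
between 0 and 1 the integrand is sqrt(t)·t^(s-1)
between 1 and 4 the integrand is exp(-sqrt(t))·t^(s-1)

on [0, 1): sqrt(t)
on [1, 4): exp(-sqrt(t))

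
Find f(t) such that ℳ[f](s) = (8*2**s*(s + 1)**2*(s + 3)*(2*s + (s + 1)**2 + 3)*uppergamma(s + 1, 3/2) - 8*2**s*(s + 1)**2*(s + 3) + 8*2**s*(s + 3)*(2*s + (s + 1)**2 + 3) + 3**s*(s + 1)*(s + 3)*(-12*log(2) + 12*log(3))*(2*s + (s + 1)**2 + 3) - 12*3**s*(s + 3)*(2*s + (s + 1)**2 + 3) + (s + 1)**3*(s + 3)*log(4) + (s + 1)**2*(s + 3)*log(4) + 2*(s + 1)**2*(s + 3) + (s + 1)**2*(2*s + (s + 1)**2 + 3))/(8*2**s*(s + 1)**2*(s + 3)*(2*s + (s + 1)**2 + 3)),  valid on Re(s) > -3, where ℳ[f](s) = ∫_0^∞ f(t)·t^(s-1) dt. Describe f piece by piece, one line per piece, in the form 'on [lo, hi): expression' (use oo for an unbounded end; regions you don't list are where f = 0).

on [0, 1/2): t**3
on [1/2, 1): t**2*log(t)
on [1, 3/2): t*log(t)
on [3/2, oo): t*exp(-t)

remove the shared t-power first: t**4 on [0, 1/2); t**3*log(t) on [1/2, 1); t**2*log(t) on [1, 3/2); …
remove the shared t-power first: t**2 on [0, 1/2); t*log(t) on [1/2, 1); log(t) on [1, 3/2); …
f breaks at 1/2, 1, 3/2 into 4 integrals to sum
∫ over [0, 1/2) of t**3·t^(s-1) joins the sum
segment [1/2, 1) carries t**2*log(t); integrate it
the [1, 3/2) slice contributes ∫ t*log(t)·t^(s-1) dt
∫ t*exp(-t)·t^(s-1) over [3/2, ∞)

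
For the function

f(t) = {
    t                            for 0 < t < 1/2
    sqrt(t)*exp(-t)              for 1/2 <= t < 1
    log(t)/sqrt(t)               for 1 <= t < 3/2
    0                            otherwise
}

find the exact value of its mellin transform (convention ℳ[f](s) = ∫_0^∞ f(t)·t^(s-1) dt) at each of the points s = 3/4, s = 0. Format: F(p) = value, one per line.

the shared t-power comes off first: sqrt(t) on [0, 1/2); exp(-t) on [1/2, 1); log(t)/t on [1, 3/2)
summing 3 kernel integrals split by 1/2, 1 yields ℳ[f](s)
over [0, 1/2), the kernel integral of t enters the sum
segment 1/2 to 1 holds sqrt(t)*exp(-t); add its integral
segment [1, 3/2) carries log(t)/sqrt(t); integrate it

F(3/4) = -8*2**(3/4)*3**(1/4) - uppergamma(5/4, 1) + 2**(1/4)/7 + uppergamma(5/4, 1/2) + log(3**(2*2**(3/4)*3**(1/4))/2**(2*2**(3/4)*3**(1/4))) + 16
F(0) = -4*sqrt(6)/3 + log(2**(2*sqrt(6)/3)/3**(2*sqrt(6)/3)) - sqrt(pi)*erfc(1) + sqrt(pi)*erfc(sqrt(2)/2) + 9/2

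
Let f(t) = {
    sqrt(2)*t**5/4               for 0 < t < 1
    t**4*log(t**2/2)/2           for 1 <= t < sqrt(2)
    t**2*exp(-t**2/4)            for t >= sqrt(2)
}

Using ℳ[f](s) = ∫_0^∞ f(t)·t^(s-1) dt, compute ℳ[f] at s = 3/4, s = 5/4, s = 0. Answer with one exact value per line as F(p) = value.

peel off the power substitution: sqrt(2)*t**(5/2)/4 on [0, 1); t**2*log(t/2)/2 on [1, 2); t*exp(-t/4) on [2, ∞)
the shared t-power comes off first: sqrt(2)*t**(3/2)/4 on [0, 1); t*log(t/2)/2 on [1, 2); exp(-t/4) on [2, ∞)
back out the common scale on t: t**(3/2) on [0, 1/2); t*log(t) on [1/2, 1); exp(-t/2) on [1, ∞)
summing 3 kernel integrals split by 1, sqrt(2) yields ℳ[f](s)
on [0, 1) integrate f = sqrt(2)*t**5/4 against the kernel
[1, sqrt(2)) adds the kernel integral of t**4*log(t**2/2)/2
[sqrt(2), ∞) adds the kernel integral of t**2*exp(-t**2/4)

F(3/4) = -64*2**(3/8)/361 + 16/361 + sqrt(2)/23 + 2*log(2)/19 + 2*2**(3/4)*uppergamma(11/8, 1/2)
F(5/4) = -64*2**(5/8)/441 + 16/441 + sqrt(2)/25 + 2*log(2)/21 + 4*2**(1/4)*uppergamma(13/8, 1/2)
F(0) = -3/16 + sqrt(2)/20 + log(2)/8 + 2*exp(-1/2)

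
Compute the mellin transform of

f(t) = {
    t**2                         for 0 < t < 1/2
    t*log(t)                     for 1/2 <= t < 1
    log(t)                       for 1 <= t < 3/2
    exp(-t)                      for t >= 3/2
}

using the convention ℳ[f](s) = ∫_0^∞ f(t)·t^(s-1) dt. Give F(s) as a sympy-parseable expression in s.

breakpoints 1/2, 1, 3/2: one integral from each of the 4 segments
for t in [0, 1/2): the term is ∫ t**2·t^(s-1)
between 1/2 and 1 the integrand is t*log(t)·t^(s-1)
on [1, 3/2) integrate f = log(t) against the kernel
piece [3/2, ∞): integrate exp(-t) against the kernel

(4*2**s*s**2*(s + 2)*(s**2 + 2*s + 1)*uppergamma(s, 3/2) - 4*2**s*s**2*(s + 2) + 4*2**s*(s + 2)*(s**2 + 2*s + 1) + 3**s*s*(s + 2)*(-4*log(2) + 4*log(3))*(s**2 + 2*s + 1) - 4*3**s*(s + 2)*(s**2 + 2*s + 1) + s**3*(s + 2)*log(4) + s**2*(s + 2)*log(4) + 2*s**2*(s + 2) + s**2*(s**2 + 2*s + 1))/(4*2**s*s**2*(s + 2)*(s**2 + 2*s + 1))
  Re(s) > -2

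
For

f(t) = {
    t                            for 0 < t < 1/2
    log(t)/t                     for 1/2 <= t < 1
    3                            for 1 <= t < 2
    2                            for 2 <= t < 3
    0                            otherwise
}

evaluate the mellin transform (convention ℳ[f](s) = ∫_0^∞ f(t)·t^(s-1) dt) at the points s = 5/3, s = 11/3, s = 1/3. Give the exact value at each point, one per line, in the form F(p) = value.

decompose at 1/2, 1, 2; ℳ[f](s) sums the 4 pieces' integrals
the [0, 1/2) slice contributes ∫ t·t^(s-1) dt
on [1/2, 1): add ∫ log(t)/t·t^(s-1) dt
on [1, 2): add ∫ 3·t^(s-1) dt
∫ over [2, 3) of 2·t^(s-1) joins the sum

F(5/3) = -81/20 + 3*2**(1/3)*log(2)/4 + 75*2**(1/3)/64 + 6*2**(2/3)/5 + 18*3**(2/3)/5
F(11/3) = -675/704 + 87*2**(1/3)/3584 + 3*2**(1/3)*log(2)/64 + 24*2**(2/3)/11 + 162*3**(2/3)/11
F(1/3) = -45/4 - 3*2**(2/3)*log(2)/2 + 3*2**(1/3) + 39*2**(2/3)/16 + 6*3**(1/3)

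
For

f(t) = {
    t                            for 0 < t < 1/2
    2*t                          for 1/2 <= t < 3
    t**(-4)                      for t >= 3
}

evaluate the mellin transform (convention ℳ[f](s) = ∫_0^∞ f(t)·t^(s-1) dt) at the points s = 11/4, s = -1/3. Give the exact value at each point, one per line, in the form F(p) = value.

F(11/4) = 2**(1/4)*(-3 + 1304*6**(3/4))/180
F(-1/3) = 2**(1/3)*(-3159 + 6320*6**(2/3))/4212

linearity at 1/2, 3 turns ℳ[f](s) into 3 summed integrals
the [0, 1/2) slice contributes ∫ t·t^(s-1) dt
over [1/2, 3), the kernel integral of 2*t enters the sum
on [3, ∞) integrate f = t**(-4) against the kernel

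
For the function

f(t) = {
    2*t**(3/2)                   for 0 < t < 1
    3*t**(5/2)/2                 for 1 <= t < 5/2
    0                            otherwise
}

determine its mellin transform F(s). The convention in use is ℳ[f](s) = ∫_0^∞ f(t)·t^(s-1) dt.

(3*(5/2)**(s + 5/2)*(2*s + 3) + 2*s + 11)/((2*s + 3)*(2*s + 5))
  Re(s) > -3/2

cuts at 1: linearity sums the 2 kernel integrals
on [0, 1) integrate f = 2*t**(3/2) against the kernel
piece [1, 5/2): integrate 3*t**(5/2)/2 against the kernel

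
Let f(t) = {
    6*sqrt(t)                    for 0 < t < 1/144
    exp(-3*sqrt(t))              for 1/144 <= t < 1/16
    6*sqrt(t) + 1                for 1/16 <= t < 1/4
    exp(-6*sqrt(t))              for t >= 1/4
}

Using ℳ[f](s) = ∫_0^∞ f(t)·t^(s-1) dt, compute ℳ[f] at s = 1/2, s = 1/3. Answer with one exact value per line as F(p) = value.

strip the power substitution: 6*t on [0, 1/12); exp(-3*t) on [1/12, 1/4); 6*t + 1 on [1/4, 1/2); …
back out the common scale on t: 3*t on [0, 1/6); exp(-3*t/2) on [1/6, 1/2); 3*t + 1 on [1/2, 1); …
peel off the common scale on t: t on [0, 1/2); exp(-t/2) on [1/2, 3/2); t + 1 on [3/2, 3); …
treat the 4 regions marked off by 1/144, 1/16, 1/4 separately and sum
the [0, 1/144) slice contributes ∫ 6*sqrt(t)·t^(s-1) dt
the [1/144, 1/16) slice contributes ∫ exp(-3*sqrt(t))·t^(s-1) dt
[1/16, 1/4) adds the kernel integral of (6*sqrt(t) + 1)
over [1/4, ∞), the kernel integral of exp(-6*sqrt(t)) enters the sum

F(1/2) = (-2*exp(13/4) + E + 2*exp(15/4) + 5*exp(4))*exp(-4)/3
F(1/3) = 12**(1/3)*(-24*3**(2/3) - 20*2**(1/3)*uppergamma(2/3, 3/4) + 10*2**(2/3)*uppergamma(2/3, 3) + 3 + 20*2**(1/3)*uppergamma(2/3, 1/4) + 33*6**(2/3))/60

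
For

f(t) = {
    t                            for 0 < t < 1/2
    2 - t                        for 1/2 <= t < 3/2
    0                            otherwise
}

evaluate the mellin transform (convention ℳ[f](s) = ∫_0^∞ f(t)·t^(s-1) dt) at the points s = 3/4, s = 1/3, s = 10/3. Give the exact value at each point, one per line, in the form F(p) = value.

F(3/4) = 2**(1/4)*(-22 + 19*3**(3/4))/21
F(1/3) = 3*2**(2/3)*(-14 + 13*3**(1/3))/16
F(10/3) = 3*2**(2/3)*(-16 + 297*3**(1/3))/2080

linearity at 1/2 turns ℳ[f](s) into 2 summed integrals
piece [0, 1/2): integrate t against the kernel
for t in [1/2, 3/2): the term is ∫ (2 - t)·t^(s-1)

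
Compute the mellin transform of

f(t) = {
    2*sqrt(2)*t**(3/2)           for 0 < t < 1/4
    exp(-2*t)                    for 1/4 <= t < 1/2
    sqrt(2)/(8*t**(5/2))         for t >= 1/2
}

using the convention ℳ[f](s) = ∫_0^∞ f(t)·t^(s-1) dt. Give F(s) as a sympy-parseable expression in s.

invert the common scale on t to get t**(3/2) on [0, 1/2); exp(-t) on [1/2, 1); t**(-5/2) on [1, ∞)
slice at 1/4, 1/2, transform all 3 pieces, and sum them
between 0 and 1/4 the integrand is 2*sqrt(2)*t**(3/2)·t^(s-1)
for t in [1/4, 1/2): the term is ∫ exp(-2*t)·t^(s-1)
on [1/2, ∞) integrate f = sqrt(2)/(8*t**(5/2)) against the kernel

(2*2**s*(2*s - 5)*(2*s + 3)*uppergamma(s, 1/2) - 2*2**s*(2*s - 5)*(2*s + 3)*uppergamma(s, 1) - 4*2**s*(2*s + 3) + sqrt(2)*(2*s - 5))/(2*2**(2*s)*(2*s - 5)*(2*s + 3))
  -3/2 < Re(s) < 5/2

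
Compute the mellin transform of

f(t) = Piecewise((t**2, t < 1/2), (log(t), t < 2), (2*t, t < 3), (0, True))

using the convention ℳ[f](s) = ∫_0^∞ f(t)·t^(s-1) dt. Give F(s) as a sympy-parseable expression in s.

(-16*2**(2*s)*s**2*(s + 2) + 4*2**(2*s)*s*(s + 1)*(s + 2)*log(2) - 4*2**(2*s)*(s + 1)*(s + 2) + 24*6**s*s**2*(s + 2) + s**2*(s + 1) + 4*s*(s + 1)*(s + 2)*log(2) + 4*(s + 1)*(s + 2))/(4*2**s*s**2*(s + 1)*(s + 2))
  Re(s) > -2

the 3 pieces separated at 1/2, 2 each add one integral
segment 0 to 1/2 holds t**2; add its integral
piece [1/2, 2): integrate log(t) against the kernel
segment 2 to 3 holds 2*t; add its integral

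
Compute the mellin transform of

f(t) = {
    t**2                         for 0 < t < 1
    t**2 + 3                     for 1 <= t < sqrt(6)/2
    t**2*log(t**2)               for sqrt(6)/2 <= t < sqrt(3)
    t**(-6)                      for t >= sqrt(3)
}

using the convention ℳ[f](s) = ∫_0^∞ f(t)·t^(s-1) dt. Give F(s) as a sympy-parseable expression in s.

(-81*2**(s/2)*s*(s/2 - 3)*(s**2/4 + s + 1) - 162*2**(s/2)*(s/2 - 3)*(s**2/4 + s + 1) - 81*3**(s/2)*s**2*(s/2 - 3)*(s/2 + 1)*log(3)/4 + 81*3**(s/2)*s**2*(s/2 - 3)*(s/2 + 1)*log(2)/4 - 81*3**(s/2)*s*(s/2 - 3)*(s/2 + 1)*log(3)/2 + 81*3**(s/2)*s*(s/2 - 3)*(s/2 + 1)*log(2)/2 + 81*3**(s/2)*s*(s/2 - 3)*(s/2 + 1)/2 + 243*3**(s/2)*s*(s/2 - 3)*(s**2/4 + s + 1)/2 + 162*3**(s/2)*(s/2 - 3)*(s**2/4 + s + 1) + 81*6**(s/2)*s**2*(s/2 - 3)*(s/2 + 1)*log(3)/2 - 81*6**(s/2)*s*(s/2 - 3)*(s/2 + 1) + 81*6**(s/2)*s*(s/2 - 3)*(s/2 + 1)*log(3) - 6**(s/2)*s*(s/2 + 1)*(s**2/4 + s + 1))/(54*2**(s/2)*s*(s/2 - 3)*(s/2 + 1)*(s**2/4 + s + 1))
  -2 < Re(s) < 6

invert the power substitution to get t on [0, 1); t + 3 on [1, 3/2); t*log(t) on [3/2, 3); …
linearity at 1, sqrt(6)/2, sqrt(3) turns ℳ[f](s) into 4 summed integrals
segment 0 to 1 holds t**2; add its integral
piece [1, sqrt(6)/2): integrate (t**2 + 3) against the kernel
on [sqrt(6)/2, sqrt(3)) integrate f = t**2*log(t**2) against the kernel
the [sqrt(3), ∞) slice contributes ∫ t**(-6)·t^(s-1) dt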